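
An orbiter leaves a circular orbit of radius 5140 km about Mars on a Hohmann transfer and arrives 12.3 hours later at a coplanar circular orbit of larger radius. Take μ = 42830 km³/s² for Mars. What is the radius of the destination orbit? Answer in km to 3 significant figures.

Transfer time t = 12.3 hours = 44280 s, and t = π√(a_t³/μ).
So a_t = (μ t²/π²)^(1/3) = (42830 × (44280)² / π²)^(1/3) = 20415 km.
Since a_t = (r₁ + r₂)/2, r₂ = 2a_t − r₁ = 2×20415 − 5140 = 35690 km.

r₂ = 35700 km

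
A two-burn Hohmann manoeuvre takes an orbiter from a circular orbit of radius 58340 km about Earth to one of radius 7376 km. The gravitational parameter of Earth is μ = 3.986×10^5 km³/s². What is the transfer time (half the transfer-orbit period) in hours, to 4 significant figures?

t = 8.233 hours

Semi-major axis of the transfer orbit: a_t = (58340 + 7376)/2 = 32858 km.
Transfer time t = π√(a_t³/μ) = π√((32858)³ / 3.986×10^5) = 29640 s.
Converting: 29640 s ÷ 3600 s/hour = 8.233 hours.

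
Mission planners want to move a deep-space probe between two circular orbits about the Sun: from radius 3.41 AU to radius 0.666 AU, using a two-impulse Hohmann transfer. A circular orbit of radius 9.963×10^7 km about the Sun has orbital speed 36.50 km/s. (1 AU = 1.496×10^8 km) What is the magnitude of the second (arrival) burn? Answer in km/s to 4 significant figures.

From the circular-orbit relation v² = μ/r at r = 9.963×10^7 km: μ = v²r = (36.50)² × 9.963×10^7 = 1.32732×10^11 km³/s².
In km: r₁ = 3.41 × 1.496×10^8 = 5.10136×10^8 km; r₂ = 0.666 × 1.496×10^8 = 9.96336×10^7 km.
The Hohmann ellipse has a_t = (r₁ + r₂)/2 = 3.048848×10^8 km.
Circular speed at r = 9.96336×10^7 km: v_c = √(μ/r) = 36.50 km/s.
Transfer-orbit speed at the same r (vis-viva, a = a_t): v_t = √[μ(2/r − 1/a_t)] = 47.21 km/s.
Δv₂ = |v_t − v_c| = |47.21 − 36.50| = 10.71 km/s.

Δv₂ = 10.71 km/s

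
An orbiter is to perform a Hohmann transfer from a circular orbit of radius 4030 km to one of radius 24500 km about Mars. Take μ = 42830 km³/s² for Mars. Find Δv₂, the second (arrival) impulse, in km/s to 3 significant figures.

Δv₂ = 0.619 km/s

Transfer-ellipse semi-major axis a_t = (r₁ + r₂)/2 = (4030 + 24500)/2 = 14265 km.
On the circular orbit at r = 24500 km, v_c = √(μ/r) = 1.3222 km/s.
Transfer-orbit speed at the same r (vis-viva, a = a_t): v_t = √[μ(2/r − 1/a_t)] = 0.70276 km/s.
Δv₂ = |v_t − v_c| = |0.70276 − 1.3222| = 0.6194 km/s.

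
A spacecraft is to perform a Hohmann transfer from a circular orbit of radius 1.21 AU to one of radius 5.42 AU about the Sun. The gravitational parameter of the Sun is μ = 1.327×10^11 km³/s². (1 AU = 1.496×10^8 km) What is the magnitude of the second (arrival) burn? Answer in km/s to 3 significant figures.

In km: r₁ = 1.21 × 1.496×10^8 = 1.81016×10^8 km; r₂ = 5.42 × 1.496×10^8 = 8.10832×10^8 km.
The Hohmann ellipse has a_t = (r₁ + r₂)/2 = 4.95924×10^8 km.
On the circular orbit at r = 8.10832×10^8 km, v_c = √(μ/r) = 12.793 km/s.
Transfer-orbit speed at the same r (vis-viva, a = a_t): v_t = √[μ(2/r − 1/a_t)] = 7.7290 km/s.
Δv₂ = |v_t − v_c| = |7.7290 − 12.793| = 5.064 km/s.

Δv₂ = 5.06 km/s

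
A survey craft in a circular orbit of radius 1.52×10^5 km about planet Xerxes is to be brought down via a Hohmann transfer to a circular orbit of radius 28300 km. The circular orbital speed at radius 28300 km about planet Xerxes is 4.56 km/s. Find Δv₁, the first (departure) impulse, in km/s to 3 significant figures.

From the circular-orbit relation v² = μ/r at r = 28300 km: μ = v²r = (4.56)² × 28300 = 5.88459×10^5 km³/s².
The Hohmann ellipse has a_t = (r₁ + r₂)/2 = 90150 km.
Circular speed at r = 1.520×10^5 km: v_c = √(μ/r) = 1.9676 km/s.
Transfer-orbit speed at the same r (vis-viva, a = a_t): v_t = √[μ(2/r − 1/a_t)] = 1.1024 km/s.
Δv₁ = |v_t − v_c| = |1.1024 − 1.9676| = 0.8652 km/s.

Δv₁ = 0.865 km/s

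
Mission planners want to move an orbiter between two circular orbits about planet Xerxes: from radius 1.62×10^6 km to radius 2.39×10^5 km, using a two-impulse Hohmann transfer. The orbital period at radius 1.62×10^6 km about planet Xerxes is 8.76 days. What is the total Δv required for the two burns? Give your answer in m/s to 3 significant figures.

From Kepler's third law T² = 4π²r³/μ at r = 1.62×10^6 km, T = 8.76 days = 8.76 × 86400 s = 7.56864×10^5 s: μ = 4π²r³/T² = 2.93001×10^8 km³/s².
Transfer-ellipse semi-major axis a_t = (r₁ + r₂)/2 = (1.620×10^6 + 2.390×10^5)/2 = 9.295×10^5 km.
At r₁ the circular-orbit speed is v₁ = √(μ/r₁) = 13.4486 km/s.
On the transfer ellipse at r₁, vis-viva equation gives v_a = √[μ(2/r₁ − 1/a_t)] = 6.81948 km/s.
First burn Δv₁ = |v_a − v₁| = 6.629 km/s.
Circular speed at r₂: v₂ = √(μ/r₂) = 35.01 km/s.
Transfer-orbit speed at r₂: v_p = √[μ(2/r₂ − 1/a_t)] = 46.22 km/s.
Second burn Δv₂ = |v₂ − v_p| = 11.21 km/s.
Δv = Δv₁ + Δv₂ = 6.629 + 11.21 = 17.84 km/s.

Δv = 17800 m/s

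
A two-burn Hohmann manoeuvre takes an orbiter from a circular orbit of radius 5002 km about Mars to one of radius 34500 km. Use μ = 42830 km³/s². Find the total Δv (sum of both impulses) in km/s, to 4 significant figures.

Δv = 1.495 km/s

Semi-major axis of the transfer orbit: a_t = (5002 + 34500)/2 = 19751 km.
At r₁ the circular-orbit speed is v₁ = √(μ/r₁) = 2.9262 km/s.
Transfer-orbit speed at r₁ (vis-viva): v_p = √[μ(2/r₁ − 1/a_t)] = 3.8674 km/s.
First burn Δv₁ = |v_p − v₁| = 0.9412 km/s.
Circular speed at r₂: v₂ = √(μ/r₂) = 1.1142 km/s.
Transfer-orbit speed at r₂: v_a = √[μ(2/r₂ − 1/a_t)] = 0.56071 km/s.
Second burn Δv₂ = |v₂ − v_a| = 0.5535 km/s.
Δv = Δv₁ + Δv₂ = 0.9412 + 0.5535 = 1.495 km/s.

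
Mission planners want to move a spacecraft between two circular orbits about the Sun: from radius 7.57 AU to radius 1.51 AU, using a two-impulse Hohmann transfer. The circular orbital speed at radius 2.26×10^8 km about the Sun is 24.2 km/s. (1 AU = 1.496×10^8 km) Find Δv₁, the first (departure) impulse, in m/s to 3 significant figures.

From the circular-orbit relation v² = μ/r at r = 2.26×10^8 km: μ = v²r = (24.2)² × 2.26×10^8 = 1.32355×10^11 km³/s².
In km: r₁ = 7.57 × 1.496×10^8 = 1.132472×10^9 km; r₂ = 1.51 × 1.496×10^8 = 2.25896×10^8 km.
The Hohmann ellipse has a_t = (r₁ + r₂)/2 = 6.79184×10^8 km.
Circular speed at r = 1.132472×10^9 km: v_c = √(μ/r) = 10.811 km/s.
Transfer-orbit speed at the same r (vis-viva, a = a_t): v_t = √[μ(2/r − 1/a_t)] = 6.2347 km/s.
Δv₁ = |v_t − v_c| = |6.2347 − 10.811| = 4.576 km/s.

Δv₁ = 4580 m/s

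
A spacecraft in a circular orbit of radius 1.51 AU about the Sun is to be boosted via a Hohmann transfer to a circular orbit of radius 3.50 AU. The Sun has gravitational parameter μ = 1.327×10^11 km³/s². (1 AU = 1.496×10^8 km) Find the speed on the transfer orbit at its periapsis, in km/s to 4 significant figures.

In km: r₁ = 1.51 × 1.496×10^8 = 2.25896×10^8 km; r₂ = 3.50 × 1.496×10^8 = 5.236×10^8 km.
Semi-major axis of the transfer orbit: a_t = (2.25896×10^8 + 5.236×10^8)/2 = 3.74748×10^8 km.
The periapsis of the transfer ellipse is at r = 2.25896×10^8 km.
Applying v² = μ(2/r − 1/a_t): v = 28.65 km/s.

v = 28.65 km/s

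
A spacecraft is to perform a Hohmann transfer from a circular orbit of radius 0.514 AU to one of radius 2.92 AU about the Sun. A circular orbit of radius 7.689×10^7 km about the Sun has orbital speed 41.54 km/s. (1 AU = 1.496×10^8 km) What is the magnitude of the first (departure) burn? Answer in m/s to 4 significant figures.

From the circular-orbit relation v² = μ/r at r = 7.689×10^7 km: μ = v²r = (41.54)² × 7.689×10^7 = 1.32679×10^11 km³/s².
In km: r₁ = 0.514 × 1.496×10^8 = 7.68944×10^7 km; r₂ = 2.92 × 1.496×10^8 = 4.36832×10^8 km.
Semi-major axis of the transfer orbit: a_t = (7.68944×10^7 + 4.36832×10^8)/2 = 2.568632×10^8 km.
Circular speed at r = 7.68944×10^7 km: v_c = √(μ/r) = 41.54 km/s.
Transfer-orbit speed at the same r (vis-viva, a = a_t): v_t = √[μ(2/r − 1/a_t)] = 54.17 km/s.
Δv₁ = |v_t − v_c| = |54.17 − 41.54| = 12.63 km/s.

Δv₁ = 12630 m/s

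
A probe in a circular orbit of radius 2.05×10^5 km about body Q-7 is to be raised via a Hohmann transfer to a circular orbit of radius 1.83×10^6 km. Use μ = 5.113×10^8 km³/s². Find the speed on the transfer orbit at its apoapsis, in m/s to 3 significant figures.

Transfer-ellipse semi-major axis a_t = (r₁ + r₂)/2 = (2.050×10^5 + 1.830×10^6)/2 = 1.0175×10^6 km.
At apoapsis, r = 1.830×10^6 km.
Applying v² = μ(2/r − 1/a_t): v = 7.503 km/s.

v = 7500 m/s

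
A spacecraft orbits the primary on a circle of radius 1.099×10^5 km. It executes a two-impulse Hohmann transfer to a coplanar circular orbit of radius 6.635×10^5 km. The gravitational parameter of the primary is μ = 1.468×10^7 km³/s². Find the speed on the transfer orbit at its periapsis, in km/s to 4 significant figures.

v = 15.14 km/s

The Hohmann ellipse has a_t = (r₁ + r₂)/2 = 3.867×10^5 km.
The periapsis of the transfer ellipse is at r = 1.099×10^5 km.
From the vis-viva equation, v = √[μ(2/r − 1/a_t)] = 15.14 km/s.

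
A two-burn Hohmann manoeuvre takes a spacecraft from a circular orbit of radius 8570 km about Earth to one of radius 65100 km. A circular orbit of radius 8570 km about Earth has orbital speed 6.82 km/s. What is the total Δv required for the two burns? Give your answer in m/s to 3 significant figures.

Δv = 3530 m/s

From the circular-orbit relation v² = μ/r at r = 8570 km: μ = v²r = (6.82)² × 8570 = 3.98611×10^5 km³/s².
Transfer-ellipse semi-major axis a_t = (r₁ + r₂)/2 = (8570 + 65100)/2 = 36835 km.
Circular speed at r₁: v₁ = √(μ/r₁) = √(3.98611×10^5/8570) = 6.820 km/s.
On the transfer ellipse at r₁, vis-viva gives v_p = √[μ(2/r₁ − 1/a_t)] = 9.067 km/s.
First burn Δv₁ = |v_p − v₁| = 2.247 km/s.
At r₂, v₂ = √(μ/r₂) = 2.4745 km/s.
Transfer-orbit speed at r₂: v_a = √[μ(2/r₂ − 1/a_t)] = 1.1936 km/s.
Second burn Δv₂ = |v₂ − v_a| = 1.281 km/s.
Total Δv = Δv₁ + Δv₂ = 3.528 km/s.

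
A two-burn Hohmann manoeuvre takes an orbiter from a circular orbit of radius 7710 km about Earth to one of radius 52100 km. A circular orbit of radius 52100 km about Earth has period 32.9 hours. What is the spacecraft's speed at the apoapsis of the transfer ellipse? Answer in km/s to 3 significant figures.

From Kepler's third law T² = 4π²r³/μ at r = 52100 km, T = 32.9 hours = 32.9 × 3600 s = 1.1844×10^5 s: μ = 4π²r³/T² = 3.97994×10^5 km³/s².
Semi-major axis of the transfer orbit: a_t = (7710 + 52100)/2 = 29905 km.
The apoapsis of the transfer ellipse is at r = 52100 km.
Vis-viva: v = √[μ(2/r − 1/a_t)] = √[3.97994×10^5 × (2/52100 − 1/29905)] = 1.403 km/s.

v = 1.40 km/s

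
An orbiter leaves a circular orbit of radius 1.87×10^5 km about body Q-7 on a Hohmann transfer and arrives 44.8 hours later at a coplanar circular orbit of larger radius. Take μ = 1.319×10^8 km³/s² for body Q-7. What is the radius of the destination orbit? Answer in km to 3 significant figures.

r₂ = 1.22×10^6 km

Transfer time t = 44.8 hours = 1.6128×10^5 s, and t = π√(a_t³/μ).
So a_t = (μ t²/π²)^(1/3) = (1.319×10^8 × (1.6128×10^5)² / π²)^(1/3) = 7.0313×10^5 km.
Since a_t = (r₁ + r₂)/2, r₂ = 2a_t − r₁ = 2×7.0313×10^5 − 1.870×10^5 = 1.21926×10^6 km.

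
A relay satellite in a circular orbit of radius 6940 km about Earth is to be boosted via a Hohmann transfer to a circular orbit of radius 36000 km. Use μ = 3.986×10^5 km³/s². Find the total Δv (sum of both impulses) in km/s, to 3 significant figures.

Δv = 3.67 km/s

Semi-major axis of the transfer orbit: a_t = (6940 + 36000)/2 = 21470 km.
At r₁ the circular-orbit speed is v₁ = √(μ/r₁) = 7.579 km/s.
Transfer-orbit speed at r₁ (vis-viva equation): v_p = √[μ(2/r₁ − 1/a_t)] = 9.814 km/s.
First burn Δv₁ = |v_p − v₁| = 2.235 km/s.
Circular speed at r₂: v₂ = √(μ/r₂) = 3.3275 km/s.
Transfer-orbit speed at r₂: v_a = √[μ(2/r₂ − 1/a_t)] = 1.8918 km/s.
Second burn Δv₂ = |v₂ − v_a| = 1.436 km/s.
Δv = Δv₁ + Δv₂ = 2.235 + 1.436 = 3.671 km/s.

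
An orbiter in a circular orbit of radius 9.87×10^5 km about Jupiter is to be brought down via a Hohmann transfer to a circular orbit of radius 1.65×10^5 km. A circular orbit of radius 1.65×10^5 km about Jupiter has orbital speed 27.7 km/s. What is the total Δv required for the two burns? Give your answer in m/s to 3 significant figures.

From the circular-orbit relation v² = μ/r at r = 1.65×10^5 km: μ = v²r = (27.7)² × 1.65×10^5 = 1.26603×10^8 km³/s².
Semi-major axis of the transfer orbit: a_t = (9.870×10^5 + 1.650×10^5)/2 = 5.760×10^5 km.
At r₁ the circular-orbit speed is v₁ = √(μ/r₁) = 11.326 km/s.
On the transfer ellipse at r₁, vis-viva equation gives v_a = √[μ(2/r₁ − 1/a_t)] = 6.0617 km/s.
First burn Δv₁ = |v_a − v₁| = 5.264 km/s.
At r₂, v₂ = √(μ/r₂) = 27.70 km/s.
Transfer-orbit speed at r₂: v_p = √[μ(2/r₂ − 1/a_t)] = 36.26 km/s.
Second burn Δv₂ = |v₂ − v_p| = 8.560 km/s.
Δv = Δv₁ + Δv₂ = 5.264 + 8.560 = 13.82 km/s.

Δv = 13800 m/s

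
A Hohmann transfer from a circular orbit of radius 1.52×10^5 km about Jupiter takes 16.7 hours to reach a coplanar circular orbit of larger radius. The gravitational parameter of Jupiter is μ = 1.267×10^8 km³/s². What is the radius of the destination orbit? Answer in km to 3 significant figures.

Transfer time t = 16.7 hours = 60120 s, and t = π√(a_t³/μ).
So a_t = (μ t²/π²)^(1/3) = (1.267×10^8 × (60120)² / π²)^(1/3) = 3.5934×10^5 km.
Since a_t = (r₁ + r₂)/2, r₂ = 2a_t − r₁ = 2×3.5934×10^5 − 1.520×10^5 = 5.6668×10^5 km.

r₂ = 5.67×10^5 km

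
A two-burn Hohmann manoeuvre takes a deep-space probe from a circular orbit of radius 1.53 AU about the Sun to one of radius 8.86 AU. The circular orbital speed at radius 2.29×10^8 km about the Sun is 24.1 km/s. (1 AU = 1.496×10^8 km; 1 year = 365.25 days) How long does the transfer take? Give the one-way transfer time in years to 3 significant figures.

From the circular-orbit relation v² = μ/r at r = 2.29×10^8 km: μ = v²r = (24.1)² × 2.29×10^8 = 1.33005×10^11 km³/s².
In km: r₁ = 1.53 × 1.496×10^8 = 2.28888×10^8 km; r₂ = 8.86 × 1.496×10^8 = 1.325456×10^9 km.
The Hohmann ellipse has a_t = (r₁ + r₂)/2 = 7.77172×10^8 km.
By Kepler's third law the transfer-orbit period is T = 2π√(a_t³/μ), so t = T/2 = 1.866×10^8 s.
Converting: 1.866×10^8 s ÷ 3.15576×10^7 s/year (365.25 × 86400) = 5.91 years.

t = 5.91 years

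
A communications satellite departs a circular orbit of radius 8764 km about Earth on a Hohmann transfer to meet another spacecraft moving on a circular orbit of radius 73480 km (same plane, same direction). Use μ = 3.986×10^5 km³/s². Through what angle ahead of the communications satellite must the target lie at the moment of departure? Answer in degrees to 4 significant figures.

Transfer-ellipse semi-major axis a_t = (r₁ + r₂)/2 = (8764 + 73480)/2 = 41122 km.
Transfer time t = π√(a_t³/μ) = 41490 s.
The target's mean motion on its circular orbit is ω₂ = √(μ/r₂³) = 3.170×10^-5 rad/s.
Angle swept by the target during transfer: ω₂·t = 1.3152 rad = 75.36°.
Arrival is 180° from departure on the ellipse, so φ = 180° − 75.36° = 104.6°.

φ = 104.6°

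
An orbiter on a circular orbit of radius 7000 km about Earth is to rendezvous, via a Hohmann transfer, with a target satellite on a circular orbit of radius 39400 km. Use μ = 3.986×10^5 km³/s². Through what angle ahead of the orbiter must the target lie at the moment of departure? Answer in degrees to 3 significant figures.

φ = 98.7°

Transfer-ellipse semi-major axis a_t = (r₁ + r₂)/2 = (7000 + 39400)/2 = 23200 km.
Transfer time t = π√(a_t³/μ) = 17584 s.
Target angular speed ω₂ = √(μ/r₂³) = 8.0728×10^-5 rad/s.
Angle swept by the target during transfer: ω₂·t = 1.4195 rad = 81.33°.
The orbiter traverses 180° on the transfer ellipse, so the target must lead by 180° − 81.33° = 98.7°.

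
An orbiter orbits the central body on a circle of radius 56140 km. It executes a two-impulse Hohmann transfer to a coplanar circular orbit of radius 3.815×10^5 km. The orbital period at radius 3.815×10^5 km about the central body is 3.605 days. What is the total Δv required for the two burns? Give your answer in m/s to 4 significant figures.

From Kepler's third law T² = 4π²r³/μ at r = 3.815×10^5 km, T = 3.605 days = 3.605 × 86400 s = 3.11472×10^5 s: μ = 4π²r³/T² = 2.25946×10^7 km³/s².
The Hohmann ellipse has a_t = (r₁ + r₂)/2 = 2.1882×10^5 km.
At r₁ the circular-orbit speed is v₁ = √(μ/r₁) = 20.0616 km/s.
Transfer-orbit speed at r₁ (vis-viva): v_p = √[μ(2/r₁ − 1/a_t)] = 26.4893 km/s.
First burn Δv₁ = |v_p − v₁| = 6.428 km/s.
At r₂, v₂ = √(μ/r₂) = 7.696 km/s.
Transfer-orbit speed at r₂: v_a = √[μ(2/r₂ − 1/a_t)] = 3.898 km/s.
Second burn Δv₂ = |v₂ − v_a| = 3.798 km/s.
Total Δv = Δv₁ + Δv₂ = 10.23 km/s.

Δv = 10230 m/s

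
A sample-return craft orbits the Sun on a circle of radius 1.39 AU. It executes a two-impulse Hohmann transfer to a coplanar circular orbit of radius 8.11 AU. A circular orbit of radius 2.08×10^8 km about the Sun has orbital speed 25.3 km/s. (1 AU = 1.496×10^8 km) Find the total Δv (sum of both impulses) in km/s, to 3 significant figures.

Δv = 12.6 km/s

From the circular-orbit relation v² = μ/r at r = 2.08×10^8 km: μ = v²r = (25.3)² × 2.08×10^8 = 1.33139×10^11 km³/s².
In km: r₁ = 1.39 × 1.496×10^8 = 2.07944×10^8 km; r₂ = 8.11 × 1.496×10^8 = 1.213256×10^9 km.
Semi-major axis of the transfer orbit: a_t = (2.07944×10^8 + 1.213256×10^9)/2 = 7.106×10^8 km.
At r₁ the circular-orbit speed is v₁ = √(μ/r₁) = 25.30 km/s.
Transfer-orbit speed at r₁ (vis-viva equation): v_p = √[μ(2/r₁ − 1/a_t)] = 33.06 km/s.
First burn Δv₁ = |v_p − v₁| = 7.760 km/s.
Circular speed at r₂: v₂ = √(μ/r₂) = 10.476 km/s.
Transfer-orbit speed at r₂: v_a = √[μ(2/r₂ − 1/a_t)] = 5.6668 km/s.
Second burn Δv₂ = |v₂ − v_a| = 4.809 km/s.
Δv = Δv₁ + Δv₂ = 7.760 + 4.809 = 12.57 km/s.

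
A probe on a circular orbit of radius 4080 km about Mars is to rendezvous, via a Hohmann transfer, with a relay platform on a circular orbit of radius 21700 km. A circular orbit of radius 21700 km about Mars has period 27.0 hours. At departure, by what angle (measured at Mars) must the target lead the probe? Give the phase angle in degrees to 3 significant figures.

φ = 97.6°

From Kepler's third law T² = 4π²r³/μ at r = 21700 km, T = 27.0 hours = 27.0 × 3600 s = 97200 s: μ = 4π²r³/T² = 42697.9 km³/s².
Semi-major axis of the transfer orbit: a_t = (4080 + 21700)/2 = 12890 km.
Transfer time t = π√(a_t³/μ) = 22250 s.
Target angular speed ω₂ = √(μ/r₂³) = 6.4642×10^-5 rad/s.
Angle swept by the target during transfer: ω₂·t = 1.4383 rad = 82.41°.
The probe traverses 180° on the transfer ellipse, so the target must lead by 180° − 82.41° = 97.6°.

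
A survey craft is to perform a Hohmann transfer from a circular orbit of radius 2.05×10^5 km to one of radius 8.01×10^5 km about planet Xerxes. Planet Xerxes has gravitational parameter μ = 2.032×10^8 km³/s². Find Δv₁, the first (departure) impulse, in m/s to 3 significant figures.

Transfer-ellipse semi-major axis a_t = (r₁ + r₂)/2 = (2.050×10^5 + 8.010×10^5)/2 = 5.030×10^5 km.
Circular speed at r = 2.050×10^5 km: v_c = √(μ/r) = 31.484 km/s.
Vis-viva on the transfer ellipse at r = 2.050×10^5 km gives v_t = √[μ(2/r − 1/a_t)] = 39.730 km/s.
Δv₁ = |v_t − v_c| = |39.730 − 31.484| = 8.246 km/s.

Δv₁ = 8250 m/s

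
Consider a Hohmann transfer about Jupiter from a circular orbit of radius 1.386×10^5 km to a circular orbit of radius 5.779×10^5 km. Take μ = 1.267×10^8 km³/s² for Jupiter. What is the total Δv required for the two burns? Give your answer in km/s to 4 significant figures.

Δv = 13.76 km/s

Transfer-ellipse semi-major axis a_t = (r₁ + r₂)/2 = (1.386×10^5 + 5.779×10^5)/2 = 3.5825×10^5 km.
Circular speed at r₁: v₁ = √(μ/r₁) = √(1.267×10^8/1.386×10^5) = 30.235 km/s.
On the transfer ellipse at r₁, vis-viva equation gives v_p = √[μ(2/r₁ − 1/a_t)] = 38.401 km/s.
First burn Δv₁ = |v_p − v₁| = 8.166 km/s.
Circular speed at r₂: v₂ = √(μ/r₂) = 14.807 km/s.
Transfer-orbit speed at r₂: v_a = √[μ(2/r₂ − 1/a_t)] = 9.2098 km/s.
Second burn Δv₂ = |v₂ − v_a| = 5.597 km/s.
Δv = Δv₁ + Δv₂ = 8.166 + 5.597 = 13.76 km/s.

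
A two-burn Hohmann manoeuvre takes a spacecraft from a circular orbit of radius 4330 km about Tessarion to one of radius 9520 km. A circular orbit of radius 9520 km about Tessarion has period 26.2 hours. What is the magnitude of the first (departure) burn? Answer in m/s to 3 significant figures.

From Kepler's third law T² = 4π²r³/μ at r = 9520 km, T = 26.2 hours = 26.2 × 3600 s = 94320 s: μ = 4π²r³/T² = 3828.80 km³/s².
The Hohmann ellipse has a_t = (r₁ + r₂)/2 = 6925 km.
On the circular orbit at r = 4330 km, v_c = √(μ/r) = 0.940346 km/s.
Vis-viva on the transfer ellipse at r = 4330 km gives v_t = √[μ(2/r − 1/a_t)] = 1.10254 km/s.
Δv₁ = |v_t − v_c| = |1.10254 − 0.940346| = 0.1622 km/s.

Δv₁ = 162 m/s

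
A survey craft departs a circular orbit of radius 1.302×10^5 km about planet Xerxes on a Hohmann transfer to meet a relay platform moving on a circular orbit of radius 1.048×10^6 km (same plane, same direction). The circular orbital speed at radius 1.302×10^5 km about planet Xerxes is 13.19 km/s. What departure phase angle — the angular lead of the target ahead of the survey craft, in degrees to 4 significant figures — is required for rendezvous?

φ = 104.1°

From the circular-orbit relation v² = μ/r at r = 1.302×10^5 km: μ = v²r = (13.19)² × 1.302×10^5 = 2.26517×10^7 km³/s².
Semi-major axis of the transfer orbit: a_t = (1.302×10^5 + 1.048×10^6)/2 = 5.891×10^5 km.
The half-period of the transfer ellipse is t = π√(a_t³/μ) = 2.985×10^5 s.
The target's mean motion on its circular orbit is ω₂ = √(μ/r₂³) = 4.436×10^-6 rad/s.
Angle swept by the target during transfer: ω₂·t = 1.324 rad = 75.86°.
The survey craft traverses 180° on the transfer ellipse, so the target must lead by 180° − 75.86° = 104.1°.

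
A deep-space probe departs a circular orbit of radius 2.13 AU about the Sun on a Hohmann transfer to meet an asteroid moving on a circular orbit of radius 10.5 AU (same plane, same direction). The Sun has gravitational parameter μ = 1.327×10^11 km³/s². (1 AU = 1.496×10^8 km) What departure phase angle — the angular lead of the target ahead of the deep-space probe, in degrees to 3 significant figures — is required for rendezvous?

In km: r₁ = 2.13 × 1.496×10^8 = 3.18648×10^8 km; r₂ = 10.5 × 1.496×10^8 = 1.5708×10^9 km.
Semi-major axis of the transfer orbit: a_t = (3.18648×10^8 + 1.5708×10^9)/2 = 9.44724×10^8 km.
The half-period of the transfer ellipse is t = π√(a_t³/μ) = 2.5042×10^8 s.
The target's mean motion on its circular orbit is ω₂ = √(μ/r₂³) = 5.8513×10^-9 rad/s.
Angle swept by the target during transfer: ω₂·t = 1.4653 rad = 83.96°.
The deep-space probe traverses 180° on the transfer ellipse, so the target must lead by 180° − 83.96° = 96.0°.

φ = 96.0°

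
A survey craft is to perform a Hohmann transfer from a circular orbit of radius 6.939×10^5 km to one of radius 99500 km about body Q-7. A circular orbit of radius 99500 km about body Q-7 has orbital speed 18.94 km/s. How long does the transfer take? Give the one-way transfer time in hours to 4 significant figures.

t = 36.50 hours

From the circular-orbit relation v² = μ/r at r = 99500 km: μ = v²r = (18.94)² × 99500 = 3.56930×10^7 km³/s².
The Hohmann ellipse has a_t = (r₁ + r₂)/2 = 3.967×10^5 km.
Half the transfer-orbit period gives t = π√(a_t³/μ) = 1.314×10^5 s.
Converting: 1.314×10^5 s ÷ 3600 s/hour = 36.50 hours.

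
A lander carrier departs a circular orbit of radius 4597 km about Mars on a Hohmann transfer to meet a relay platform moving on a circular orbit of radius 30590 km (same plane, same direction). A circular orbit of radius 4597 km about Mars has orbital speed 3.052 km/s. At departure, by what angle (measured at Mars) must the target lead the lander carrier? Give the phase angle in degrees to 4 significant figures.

From the circular-orbit relation v² = μ/r at r = 4597 km: μ = v²r = (3.052)² × 4597 = 42819.7 km³/s².
The Hohmann ellipse has a_t = (r₁ + r₂)/2 = 17593.5 km.
Transfer time t = π√(a_t³/μ) = 35429 s.
Target angular speed ω₂ = √(μ/r₂³) = 3.8677×10^-5 rad/s.
Angle swept by the target during transfer: ω₂·t = 1.3703 rad = 78.51°.
The lander carrier traverses 180° on the transfer ellipse, so the target must lead by 180° − 78.51° = 101.5°.

φ = 101.5°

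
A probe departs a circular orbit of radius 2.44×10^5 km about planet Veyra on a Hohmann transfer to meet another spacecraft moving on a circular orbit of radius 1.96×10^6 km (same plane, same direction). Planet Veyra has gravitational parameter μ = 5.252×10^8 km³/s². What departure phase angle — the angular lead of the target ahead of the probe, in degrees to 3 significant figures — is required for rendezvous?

φ = 104°

Transfer-ellipse semi-major axis a_t = (r₁ + r₂)/2 = (2.440×10^5 + 1.960×10^6)/2 = 1.102×10^6 km.
The half-period of the transfer ellipse is t = π√(a_t³/μ) = 1.58584×10^5 s.
Target angular speed ω₂ = √(μ/r₂³) = 8.35176×10^-6 rad/s.
Angle swept by the target during transfer: ω₂·t = 1.3245 rad = 75.89°.
The probe traverses 180° on the transfer ellipse, so the target must lead by 180° − 75.89° = 104°.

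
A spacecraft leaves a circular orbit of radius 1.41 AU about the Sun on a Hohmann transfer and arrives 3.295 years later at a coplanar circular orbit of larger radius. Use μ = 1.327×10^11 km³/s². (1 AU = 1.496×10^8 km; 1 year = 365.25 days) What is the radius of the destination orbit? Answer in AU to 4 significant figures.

In km: r₁ = 1.41 × 1.496×10^8 = 2.10936×10^8 km.
Transfer time t = 3.295 years × 365.25 × 86400 s = 1.03982292×10^8 s, and t = π√(a_t³/μ).
So a_t = (μ t²/π²)^(1/3) = (1.327×10^11 × (1.03982292×10^8)² / π²)^(1/3) = 5.2581×10^8 km.
Since a_t = (r₁ + r₂)/2, r₂ = 2a_t − r₁ = 2×5.2581×10^8 − 2.10936×10^8 = 8.40684×10^8 km.
In AU: r₂ = 8.40684×10^8 / 1.496×10^8 = 5.620 AU.

r₂ = 5.620 AU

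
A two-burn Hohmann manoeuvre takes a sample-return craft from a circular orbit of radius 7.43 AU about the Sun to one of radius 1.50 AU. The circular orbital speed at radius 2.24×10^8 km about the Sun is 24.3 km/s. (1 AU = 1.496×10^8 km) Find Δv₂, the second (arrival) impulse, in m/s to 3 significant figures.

From the circular-orbit relation v² = μ/r at r = 2.24×10^8 km: μ = v²r = (24.3)² × 2.24×10^8 = 1.32270×10^11 km³/s².
In km: r₁ = 7.43 × 1.496×10^8 = 1.111528×10^9 km; r₂ = 1.50 × 1.496×10^8 = 2.244×10^8 km.
Semi-major axis of the transfer orbit: a_t = (1.111528×10^9 + 2.244×10^8)/2 = 6.67964×10^8 km.
On the circular orbit at r = 2.244×10^8 km, v_c = √(μ/r) = 24.28 km/s.
Transfer-orbit speed at the same r (vis-viva, a = a_t): v_t = √[μ(2/r − 1/a_t)] = 31.32 km/s.
Δv₂ = |v_t − v_c| = |31.32 − 24.28| = 7.040 km/s.

Δv₂ = 7040 m/s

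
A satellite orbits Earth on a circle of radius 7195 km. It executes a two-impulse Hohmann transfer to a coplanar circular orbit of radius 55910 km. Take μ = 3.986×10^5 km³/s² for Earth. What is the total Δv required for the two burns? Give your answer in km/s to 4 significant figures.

Semi-major axis of the transfer orbit: a_t = (7195 + 55910)/2 = 31552.5 km.
Circular speed at r₁: v₁ = √(μ/r₁) = √(3.986×10^5/7195) = 7.443 km/s.
Transfer-orbit speed at r₁ (v² = μ(2/r − 1/a)): v_p = √[μ(2/r₁ − 1/a_t)] = 9.908 km/s.
First burn Δv₁ = |v_p − v₁| = 2.465 km/s.
At r₂, v₂ = √(μ/r₂) = 2.670 km/s.
Transfer-orbit speed at r₂: v_a = √[μ(2/r₂ − 1/a_t)] = 1.275 km/s.
Second burn Δv₂ = |v₂ − v_a| = 1.395 km/s.
Δv = Δv₁ + Δv₂ = 2.465 + 1.395 = 3.860 km/s.

Δv = 3.860 km/s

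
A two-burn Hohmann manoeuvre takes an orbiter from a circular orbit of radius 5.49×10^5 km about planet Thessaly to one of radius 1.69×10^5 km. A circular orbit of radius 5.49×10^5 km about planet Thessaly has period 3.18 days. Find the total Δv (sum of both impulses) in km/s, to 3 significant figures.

Δv = 9.30 km/s

From Kepler's third law T² = 4π²r³/μ at r = 5.49×10^5 km, T = 3.18 days = 3.18 × 86400 s = 2.74752×10^5 s: μ = 4π²r³/T² = 8.65356×10^7 km³/s².
Semi-major axis of the transfer orbit: a_t = (5.490×10^5 + 1.690×10^5)/2 = 3.590×10^5 km.
At r₁ the circular-orbit speed is v₁ = √(μ/r₁) = 12.55484 km/s.
Transfer-orbit speed at r₁ (vis-viva equation): v_a = √[μ(2/r₁ − 1/a_t)] = 8.614052 km/s.
First burn Δv₁ = |v_a − v₁| = 3.9408 km/s.
At r₂, v₂ = √(μ/r₂) = 22.6284 km/s.
Transfer-orbit speed at r₂: v_p = √[μ(2/r₂ − 1/a_t)] = 27.9829 km/s.
Second burn Δv₂ = |v₂ − v_p| = 5.3545 km/s.
Total Δv = Δv₁ + Δv₂ = 9.295 km/s.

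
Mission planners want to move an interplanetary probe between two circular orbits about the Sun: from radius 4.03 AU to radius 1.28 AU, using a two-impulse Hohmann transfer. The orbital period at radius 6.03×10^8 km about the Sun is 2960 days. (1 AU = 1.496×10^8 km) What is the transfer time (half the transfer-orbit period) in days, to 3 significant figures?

From Kepler's third law T² = 4π²r³/μ at r = 6.03×10^8 km, T = 2960 days = 2960 × 86400 s = 2.55744×10^8 s: μ = 4π²r³/T² = 1.32343×10^11 km³/s².
In km: r₁ = 4.03 × 1.496×10^8 = 6.02888×10^8 km; r₂ = 1.28 × 1.496×10^8 = 1.91488×10^8 km.
The Hohmann ellipse has a_t = (r₁ + r₂)/2 = 3.97188×10^8 km.
By Kepler's third law the transfer-orbit period is T = 2π√(a_t³/μ), so t = T/2 = 6.836×10^7 s.
Converting: 6.836×10^7 s ÷ 86400 s/day = 791 days.

t = 791 days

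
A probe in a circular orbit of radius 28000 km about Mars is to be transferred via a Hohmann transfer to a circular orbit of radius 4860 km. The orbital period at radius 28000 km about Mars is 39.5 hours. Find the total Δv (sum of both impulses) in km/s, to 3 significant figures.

Δv = 1.47 km/s

From Kepler's third law T² = 4π²r³/μ at r = 28000 km, T = 39.5 hours = 39.5 × 3600 s = 1.422×10^5 s: μ = 4π²r³/T² = 42858.3 km³/s².
Semi-major axis of the transfer orbit: a_t = (28000 + 4860)/2 = 16430 km.
Circular speed at r₁: v₁ = √(μ/r₁) = √(42858.3/28000) = 1.2372 km/s.
Transfer-orbit speed at r₁ (vis-viva equation): v_a = √[μ(2/r₁ − 1/a_t)] = 0.67288 km/s.
First burn Δv₁ = |v_a − v₁| = 0.5643 km/s.
At r₂, v₂ = √(μ/r₂) = 2.9696 km/s.
Transfer-orbit speed at r₂: v_p = √[μ(2/r₂ − 1/a_t)] = 3.8767 km/s.
Second burn Δv₂ = |v₂ − v_p| = 0.9071 km/s.
Total Δv = Δv₁ + Δv₂ = 1.471 km/s.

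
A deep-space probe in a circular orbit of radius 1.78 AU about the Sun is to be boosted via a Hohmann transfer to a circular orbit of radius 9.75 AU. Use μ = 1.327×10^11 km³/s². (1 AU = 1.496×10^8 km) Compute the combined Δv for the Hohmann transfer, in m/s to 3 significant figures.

Δv = 10900 m/s

In km: r₁ = 1.78 × 1.496×10^8 = 2.66288×10^8 km; r₂ = 9.75 × 1.496×10^8 = 1.4586×10^9 km.
Transfer-ellipse semi-major axis a_t = (r₁ + r₂)/2 = (2.66288×10^8 + 1.4586×10^9)/2 = 8.62444×10^8 km.
At r₁ the circular-orbit speed is v₁ = √(μ/r₁) = 22.323 km/s.
Transfer-orbit speed at r₁ (vis-viva): v_p = √[μ(2/r₁ − 1/a_t)] = 29.031 km/s.
First burn Δv₁ = |v_p − v₁| = 6.708 km/s.
Circular speed at r₂: v₂ = √(μ/r₂) = 9.538 km/s.
Transfer-orbit speed at r₂: v_a = √[μ(2/r₂ − 1/a_t)] = 5.300 km/s.
Second burn Δv₂ = |v₂ − v_a| = 4.238 km/s.
Total Δv = Δv₁ + Δv₂ = 10.95 km/s.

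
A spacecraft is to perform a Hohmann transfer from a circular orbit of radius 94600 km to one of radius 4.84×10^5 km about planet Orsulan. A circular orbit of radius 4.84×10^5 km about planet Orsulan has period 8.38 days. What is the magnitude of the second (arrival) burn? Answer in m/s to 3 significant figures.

Δv₂ = 1800 m/s

From Kepler's third law T² = 4π²r³/μ at r = 4.84×10^5 km, T = 8.38 days = 8.38 × 86400 s = 7.24032×10^5 s: μ = 4π²r³/T² = 8.53847×10^6 km³/s².
Semi-major axis of the transfer orbit: a_t = (94600 + 4.840×10^5)/2 = 2.893×10^5 km.
Circular speed at r = 4.840×10^5 km: v_c = √(μ/r) = 4.200 km/s.
Vis-viva on the transfer ellipse at r = 4.840×10^5 km gives v_t = √[μ(2/r − 1/a_t)] = 2.402 km/s.
Δv₂ = |v_t − v_c| = |2.402 − 4.200| = 1.798 km/s.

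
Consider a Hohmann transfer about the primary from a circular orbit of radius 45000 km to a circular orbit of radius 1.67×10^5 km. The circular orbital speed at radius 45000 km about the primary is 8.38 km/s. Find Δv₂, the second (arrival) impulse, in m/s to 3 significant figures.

From the circular-orbit relation v² = μ/r at r = 45000 km: μ = v²r = (8.38)² × 45000 = 3.16010×10^6 km³/s².
The Hohmann ellipse has a_t = (r₁ + r₂)/2 = 1.060×10^5 km.
Circular speed at r = 1.670×10^5 km: v_c = √(μ/r) = 4.350 km/s.
Vis-viva on the transfer ellipse at r = 1.670×10^5 km gives v_t = √[μ(2/r − 1/a_t)] = 2.834 km/s.
Δv₂ = |v_t − v_c| = |2.834 − 4.350| = 1.516 km/s.

Δv₂ = 1520 m/s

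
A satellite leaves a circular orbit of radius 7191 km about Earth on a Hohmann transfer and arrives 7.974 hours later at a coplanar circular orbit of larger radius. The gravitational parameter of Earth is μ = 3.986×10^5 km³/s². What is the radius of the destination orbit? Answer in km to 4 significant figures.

Transfer time t = 7.974 hours = 28706.4 s, and t = π√(a_t³/μ).
So a_t = (μ t²/π²)^(1/3) = (3.986×10^5 × (28706.4)² / π²)^(1/3) = 32166 km.
Since a_t = (r₁ + r₂)/2, r₂ = 2a_t − r₁ = 2×32166 − 7191 = 57141 km.

r₂ = 57140 km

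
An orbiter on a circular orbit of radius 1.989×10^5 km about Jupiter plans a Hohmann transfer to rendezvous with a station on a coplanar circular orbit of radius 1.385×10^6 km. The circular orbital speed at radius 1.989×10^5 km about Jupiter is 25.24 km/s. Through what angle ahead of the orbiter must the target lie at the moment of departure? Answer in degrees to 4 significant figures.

φ = 102.2°

From the circular-orbit relation v² = μ/r at r = 1.989×10^5 km: μ = v²r = (25.24)² × 1.989×10^5 = 1.26711×10^8 km³/s².
The Hohmann ellipse has a_t = (r₁ + r₂)/2 = 7.9195×10^5 km.
Transfer time t = π√(a_t³/μ) = 1.967×10^5 s.
The target's mean motion on its circular orbit is ω₂ = √(μ/r₂³) = 6.906×10^-6 rad/s.
Angle swept by the target during transfer: ω₂·t = 1.3584 rad = 77.83°.
Arrival is 180° from departure on the ellipse, so φ = 180° − 77.83° = 102.2°.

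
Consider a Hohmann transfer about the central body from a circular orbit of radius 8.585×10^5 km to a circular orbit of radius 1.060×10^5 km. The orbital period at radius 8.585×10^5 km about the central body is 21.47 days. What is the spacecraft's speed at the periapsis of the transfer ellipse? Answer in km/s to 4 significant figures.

v = 11.04 km/s

From Kepler's third law T² = 4π²r³/μ at r = 8.585×10^5 km, T = 21.47 days = 21.47 × 86400 s = 1.855008×10^6 s: μ = 4π²r³/T² = 7.25921×10^6 km³/s².
The Hohmann ellipse has a_t = (r₁ + r₂)/2 = 4.8225×10^5 km.
The periapsis of the transfer ellipse is at r = 1.060×10^5 km.
Vis-viva: v = √[μ(2/r − 1/a_t)] = √[7.25921×10^6 × (2/1.060×10^5 − 1/4.8225×10^5)] = 11.04 km/s.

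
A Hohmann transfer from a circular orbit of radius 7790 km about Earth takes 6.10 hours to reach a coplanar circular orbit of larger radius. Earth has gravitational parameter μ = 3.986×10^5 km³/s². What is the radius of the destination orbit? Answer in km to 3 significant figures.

r₂ = 46000 km

Transfer time t = 6.10 hours = 21960 s, and t = π√(a_t³/μ).
So a_t = (μ t²/π²)^(1/3) = (3.986×10^5 × (21960)² / π²)^(1/3) = 26905 km.
Since a_t = (r₁ + r₂)/2, r₂ = 2a_t − r₁ = 2×26905 − 7790 = 46020 km.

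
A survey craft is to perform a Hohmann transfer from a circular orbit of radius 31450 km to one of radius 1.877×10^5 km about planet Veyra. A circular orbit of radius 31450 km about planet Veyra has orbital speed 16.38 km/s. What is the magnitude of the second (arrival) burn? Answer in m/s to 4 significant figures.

From the circular-orbit relation v² = μ/r at r = 31450 km: μ = v²r = (16.38)² × 31450 = 8.43817×10^6 km³/s².
The Hohmann ellipse has a_t = (r₁ + r₂)/2 = 1.09575×10^5 km.
On the circular orbit at r = 1.877×10^5 km, v_c = √(μ/r) = 6.705 km/s.
Vis-viva on the transfer ellipse at r = 1.877×10^5 km gives v_t = √[μ(2/r − 1/a_t)] = 3.592 km/s.
Δv₂ = |v_t − v_c| = |3.592 − 6.705| = 3.113 km/s.

Δv₂ = 3113 m/s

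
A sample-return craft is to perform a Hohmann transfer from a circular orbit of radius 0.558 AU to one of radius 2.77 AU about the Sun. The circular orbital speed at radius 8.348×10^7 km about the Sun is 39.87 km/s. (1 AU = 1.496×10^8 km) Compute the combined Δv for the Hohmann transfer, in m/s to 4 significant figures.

Δv = 19100 m/s

From the circular-orbit relation v² = μ/r at r = 8.348×10^7 km: μ = v²r = (39.87)² × 8.348×10^7 = 1.32701×10^11 km³/s².
In km: r₁ = 0.558 × 1.496×10^8 = 8.34768×10^7 km; r₂ = 2.77 × 1.496×10^8 = 4.14392×10^8 km.
Transfer-ellipse semi-major axis a_t = (r₁ + r₂)/2 = (8.34768×10^7 + 4.14392×10^8)/2 = 2.489344×10^8 km.
At r₁ the circular-orbit speed is v₁ = √(μ/r₁) = 39.87 km/s.
On the transfer ellipse at r₁, vis-viva equation gives v_p = √[μ(2/r₁ − 1/a_t)] = 51.44 km/s.
First burn Δv₁ = |v_p − v₁| = 11.57 km/s.
At r₂, v₂ = √(μ/r₂) = 17.895 km/s.
Transfer-orbit speed at r₂: v_a = √[μ(2/r₂ − 1/a_t)] = 10.363 km/s.
Second burn Δv₂ = |v₂ − v_a| = 7.532 km/s.
Δv = Δv₁ + Δv₂ = 11.57 + 7.532 = 19.10 km/s.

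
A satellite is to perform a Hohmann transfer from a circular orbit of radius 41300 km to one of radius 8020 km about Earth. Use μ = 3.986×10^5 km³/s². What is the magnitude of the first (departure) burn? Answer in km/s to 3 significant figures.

Δv₁ = 1.33 km/s

Transfer-ellipse semi-major axis a_t = (r₁ + r₂)/2 = (41300 + 8020)/2 = 24660 km.
Circular speed at r = 41300 km: v_c = √(μ/r) = 3.107 km/s.
Transfer-orbit speed at the same r (vis-viva, a = a_t): v_t = √[μ(2/r − 1/a_t)] = 1.772 km/s.
Δv₁ = |v_t − v_c| = |1.772 − 3.107| = 1.335 km/s.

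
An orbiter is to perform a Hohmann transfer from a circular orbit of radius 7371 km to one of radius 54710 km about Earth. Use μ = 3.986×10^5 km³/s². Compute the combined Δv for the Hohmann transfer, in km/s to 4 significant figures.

Δv = 3.793 km/s

The Hohmann ellipse has a_t = (r₁ + r₂)/2 = 31040.5 km.
Circular speed at r₁: v₁ = √(μ/r₁) = √(3.986×10^5/7371) = 7.354 km/s.
Transfer-orbit speed at r₁ (v² = μ(2/r − 1/a)): v_p = √[μ(2/r₁ − 1/a_t)] = 9.763 km/s.
First burn Δv₁ = |v_p − v₁| = 2.409 km/s.
At r₂, v₂ = √(μ/r₂) = 2.699 km/s.
Transfer-orbit speed at r₂: v_a = √[μ(2/r₂ − 1/a_t)] = 1.315 km/s.
Second burn Δv₂ = |v₂ − v_a| = 1.384 km/s.
Δv = Δv₁ + Δv₂ = 2.409 + 1.384 = 3.793 km/s.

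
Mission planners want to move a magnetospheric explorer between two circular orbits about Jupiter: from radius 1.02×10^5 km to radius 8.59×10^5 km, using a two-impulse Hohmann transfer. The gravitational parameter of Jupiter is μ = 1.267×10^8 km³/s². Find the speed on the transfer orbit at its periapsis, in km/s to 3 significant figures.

Semi-major axis of the transfer orbit: a_t = (1.020×10^5 + 8.590×10^5)/2 = 4.805×10^5 km.
The periapsis of the transfer ellipse is at r = 1.020×10^5 km.
Applying v² = μ(2/r − 1/a_t): v = 47.12 km/s.

v = 47.1 km/s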